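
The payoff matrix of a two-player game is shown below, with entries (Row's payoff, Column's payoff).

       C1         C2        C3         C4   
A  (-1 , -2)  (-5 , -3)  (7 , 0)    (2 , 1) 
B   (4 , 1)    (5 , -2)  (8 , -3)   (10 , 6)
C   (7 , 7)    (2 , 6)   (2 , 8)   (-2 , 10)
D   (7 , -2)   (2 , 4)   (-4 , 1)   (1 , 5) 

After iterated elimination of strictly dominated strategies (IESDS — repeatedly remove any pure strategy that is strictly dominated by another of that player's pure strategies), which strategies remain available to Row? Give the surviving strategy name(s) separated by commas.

For Row, B strictly dominates A on the remaining columns (C1: 4>-1, C2: 5>-5, C3: 8>7, C4: 10>2); eliminate A.
For Column, C4 strictly dominates C1 on the remaining rows (B: 6>1, C: 10>7, D: 5>-2); eliminate C1.
For Row, B strictly dominates C on the remaining columns (C2: 5>2, C3: 8>2, C4: 10>-2); eliminate C.
Row D is eliminated: B beats it against every remaining column (C2: 5>2, C3: 8>-4, C4: 10>1).
Column C2 is eliminated: C4 beats it against every remaining row (B: 6>-2).
For Column, C4 strictly dominates C3 on the remaining rows (B: 6>-3); eliminate C3.
Among the remaining strategies, none is strictly dominated by another pure strategy of the same player, so the elimination stops.
Surviving strategies — Row: {B}; Column: {C4}.

B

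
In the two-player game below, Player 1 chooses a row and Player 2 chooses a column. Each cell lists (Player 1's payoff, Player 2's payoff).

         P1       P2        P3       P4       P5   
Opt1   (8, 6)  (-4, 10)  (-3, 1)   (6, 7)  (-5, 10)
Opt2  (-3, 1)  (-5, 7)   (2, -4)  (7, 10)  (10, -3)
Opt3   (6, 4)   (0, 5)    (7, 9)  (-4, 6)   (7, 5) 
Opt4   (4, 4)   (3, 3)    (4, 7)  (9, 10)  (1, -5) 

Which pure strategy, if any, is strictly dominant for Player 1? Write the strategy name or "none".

none

Opt1 fails to dominate Opt2 at P3 (-3<2).
Opt2 fails to dominate Opt1 at P1 (-3<8).
Opt3 fails to dominate Opt1 at P1 (6<8).
Opt4 fails to dominate Opt1 at P1 (4<8).
No single strategy dominates all the others.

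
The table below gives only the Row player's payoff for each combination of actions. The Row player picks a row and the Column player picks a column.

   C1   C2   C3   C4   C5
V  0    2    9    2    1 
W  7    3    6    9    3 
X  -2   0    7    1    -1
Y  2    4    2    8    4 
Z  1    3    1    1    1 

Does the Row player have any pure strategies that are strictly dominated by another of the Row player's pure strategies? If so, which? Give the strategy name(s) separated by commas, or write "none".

Nothing dominates V: W at C3 (9>6); X at C1 (0>-2); Y at C3 (9>2); Z at C3 (9>1).
W is not dominated — it holds its own against V at C1 (7>0); X at C1 (7>-2); Y at C1 (7>2); Z at C1 (7>1).
V strictly dominates X — C1: 0>-2, C2: 2>0, C3: 9>7, C4: 2>1, C5: 1>-1.
Y is not dominated — it holds its own against V at C1 (2>0); W at C2 (4>3); X at C1 (2>-2); Z at C1 (2>1).
Y strictly dominates Z — C1: 2>1, C2: 4>3, C3: 2>1, C4: 8>1, C5: 4>1.

X, Z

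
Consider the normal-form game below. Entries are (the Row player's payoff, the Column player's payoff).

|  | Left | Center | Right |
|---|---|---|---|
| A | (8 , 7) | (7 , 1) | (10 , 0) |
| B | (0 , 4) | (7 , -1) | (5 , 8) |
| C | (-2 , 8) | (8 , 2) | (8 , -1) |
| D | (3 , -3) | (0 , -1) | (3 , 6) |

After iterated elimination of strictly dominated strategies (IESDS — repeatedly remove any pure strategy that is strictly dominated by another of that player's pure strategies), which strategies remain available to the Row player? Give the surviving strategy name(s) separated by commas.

A

For the Row player, A strictly dominates D on the remaining columns (Left: 8>3, Center: 7>0, Right: 10>3); eliminate D.
Column Center is eliminated: Left beats it against every remaining row (A: 7>1, B: 4>-1, C: 8>2).
For the Row player, A strictly dominates B on the remaining columns (Left: 8>0, Right: 10>5); eliminate B.
For the Row player, A strictly dominates C on the remaining columns (Left: 8>-2, Right: 10>8); eliminate C.
The Column player's strategy Right is strictly dominated by Left (A: 7>0) and is removed.
Among the remaining strategies, none is strictly dominated by another pure strategy of the same player, so the elimination stops.
Surviving strategies — the Row player: {A}; the Column player: {Left}.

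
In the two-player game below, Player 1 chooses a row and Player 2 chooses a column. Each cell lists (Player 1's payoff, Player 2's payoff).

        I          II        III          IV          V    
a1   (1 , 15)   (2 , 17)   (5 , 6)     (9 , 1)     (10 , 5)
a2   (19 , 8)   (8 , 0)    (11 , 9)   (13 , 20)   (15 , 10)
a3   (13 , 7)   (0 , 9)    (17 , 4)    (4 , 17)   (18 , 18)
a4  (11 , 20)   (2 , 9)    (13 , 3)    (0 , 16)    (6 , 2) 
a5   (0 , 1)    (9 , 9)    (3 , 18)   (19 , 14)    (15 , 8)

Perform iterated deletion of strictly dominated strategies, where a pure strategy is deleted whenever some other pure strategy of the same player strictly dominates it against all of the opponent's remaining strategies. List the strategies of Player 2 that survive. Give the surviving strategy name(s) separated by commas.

III, IV, V

Row a1 is eliminated: a2 beats it against every remaining column (I: 19>1, II: 8>2, III: 11>5, IV: 13>9, V: 15>10).
Column II is eliminated: IV beats it against every remaining row (a2: 20>0, a3: 17>9, a4: 16>9, a5: 14>9).
Row a4 is eliminated: a3 beats it against every remaining column (I: 13>11, III: 17>13, IV: 4>0, V: 18>6).
Player 2's strategy I is strictly dominated by IV (a2: 20>8, a3: 17>7, a5: 14>1) and is removed.
Among the remaining strategies, none is strictly dominated by another pure strategy of the same player, so the elimination stops.
Surviving strategies — Player 1: {a2, a3, a5}; Player 2: {III, IV, V}.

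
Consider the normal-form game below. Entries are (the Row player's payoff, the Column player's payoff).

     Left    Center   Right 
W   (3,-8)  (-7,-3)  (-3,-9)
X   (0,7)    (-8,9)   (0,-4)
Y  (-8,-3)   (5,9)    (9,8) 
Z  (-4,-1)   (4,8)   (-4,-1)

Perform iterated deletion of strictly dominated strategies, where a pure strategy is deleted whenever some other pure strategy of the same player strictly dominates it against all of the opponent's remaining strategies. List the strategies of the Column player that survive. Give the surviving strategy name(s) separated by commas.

Center

The Column player's strategy Left is strictly dominated by Center (W: -3>-8, X: 9>7, Y: 9>-3, Z: 8>-1) and is removed.
The Row player's strategy W is strictly dominated by Y (Center: 5>-7, Right: 9>-3) and is removed.
The Row player's strategy X is strictly dominated by Y (Center: 5>-8, Right: 9>0) and is removed.
Row Z is eliminated: Y beats it against every remaining column (Center: 5>4, Right: 9>-4).
The Column player's strategy Right is strictly dominated by Center (Y: 9>8) and is removed.
Among the remaining strategies, none is strictly dominated by another pure strategy of the same player, so the elimination stops.
Surviving strategies — the Row player: {Y}; the Column player: {Center}.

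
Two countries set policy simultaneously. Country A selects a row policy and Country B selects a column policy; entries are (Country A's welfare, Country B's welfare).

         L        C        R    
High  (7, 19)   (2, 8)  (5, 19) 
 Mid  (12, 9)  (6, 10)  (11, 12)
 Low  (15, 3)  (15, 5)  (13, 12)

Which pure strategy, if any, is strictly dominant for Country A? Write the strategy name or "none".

Low vs High: L: 15>7, C: 15>2, R: 13>5.
Low vs Mid: L: 15>12, C: 15>6, R: 13>11.
Low strictly beats every other strategy against every opponent action, so it is strictly dominant.

Low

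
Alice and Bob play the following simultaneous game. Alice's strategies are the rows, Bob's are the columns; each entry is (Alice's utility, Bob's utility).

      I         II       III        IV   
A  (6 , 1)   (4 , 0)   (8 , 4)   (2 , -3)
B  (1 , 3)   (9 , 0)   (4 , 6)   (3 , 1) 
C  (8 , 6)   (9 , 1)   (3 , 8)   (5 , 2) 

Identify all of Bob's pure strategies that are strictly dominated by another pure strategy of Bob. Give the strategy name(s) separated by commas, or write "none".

I is strictly dominated by III (A: 4>1, B: 6>3, C: 8>6).
I strictly dominates II — A: 1>0, B: 3>0, C: 6>1.
Nothing dominates III: I at A (4>1); II at A (4>0); IV at A (4>-3).
I strictly dominates IV — A: 1>-3, B: 3>1, C: 6>2.

I, II, IV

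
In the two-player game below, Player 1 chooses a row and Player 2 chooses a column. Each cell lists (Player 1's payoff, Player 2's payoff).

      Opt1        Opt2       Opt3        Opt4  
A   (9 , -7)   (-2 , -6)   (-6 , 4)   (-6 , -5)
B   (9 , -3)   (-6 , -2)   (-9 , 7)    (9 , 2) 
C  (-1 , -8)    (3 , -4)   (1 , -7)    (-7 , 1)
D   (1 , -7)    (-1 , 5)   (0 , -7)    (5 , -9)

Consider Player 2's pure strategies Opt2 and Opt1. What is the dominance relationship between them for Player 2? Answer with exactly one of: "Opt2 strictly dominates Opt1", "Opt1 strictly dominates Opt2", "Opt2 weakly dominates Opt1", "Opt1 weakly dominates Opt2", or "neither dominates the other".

Opt2 strictly dominates Opt1

Opt2's payoffs vs Opt1's, by Player 1's action — A: -6>-7, B: -2>-3, C: -4>-8, D: 5>-7.
Every comparison favours Opt2, so Opt2 strictly dominates Opt1.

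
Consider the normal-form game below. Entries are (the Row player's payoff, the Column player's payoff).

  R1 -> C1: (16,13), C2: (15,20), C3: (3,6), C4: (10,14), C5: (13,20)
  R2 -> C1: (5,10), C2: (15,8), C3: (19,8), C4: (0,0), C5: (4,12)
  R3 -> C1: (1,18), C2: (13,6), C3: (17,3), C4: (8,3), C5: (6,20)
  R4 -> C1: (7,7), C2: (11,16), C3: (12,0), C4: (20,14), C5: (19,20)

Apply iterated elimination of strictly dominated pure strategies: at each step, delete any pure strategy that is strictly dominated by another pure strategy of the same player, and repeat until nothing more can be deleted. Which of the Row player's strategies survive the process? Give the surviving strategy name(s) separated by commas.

R1, R2, R4

For the Column player, C5 strictly dominates C1 on the remaining rows (R1: 20>13, R2: 12>10, R3: 20>18, R4: 20>7); eliminate C1.
For the Column player, C5 strictly dominates C3 on the remaining rows (R1: 20>6, R2: 12>8, R3: 20>3, R4: 20>0); eliminate C3.
For the Row player, R1 strictly dominates R3 on the remaining columns (C2: 15>13, C4: 10>8, C5: 13>6); eliminate R3.
Column C4 is eliminated: C2 beats it against every remaining row (R1: 20>14, R2: 8>0, R4: 16>14).
Among the remaining strategies, none is strictly dominated by another pure strategy of the same player, so the elimination stops.
Surviving strategies — the Row player: {R1, R2, R4}; the Column player: {C2, C5}.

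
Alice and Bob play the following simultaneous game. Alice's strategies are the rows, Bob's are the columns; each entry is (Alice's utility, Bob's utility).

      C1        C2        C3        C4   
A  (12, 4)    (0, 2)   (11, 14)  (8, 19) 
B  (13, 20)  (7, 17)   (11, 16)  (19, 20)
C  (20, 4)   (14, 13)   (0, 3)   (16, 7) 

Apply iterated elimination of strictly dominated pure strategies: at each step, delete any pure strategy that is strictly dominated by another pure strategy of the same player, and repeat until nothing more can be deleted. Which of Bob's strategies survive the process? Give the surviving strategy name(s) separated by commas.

Column C3 is eliminated: C4 beats it against every remaining row (A: 19>14, B: 20>16, C: 7>3).
Row A is eliminated: B beats it against every remaining column (C1: 13>12, C2: 7>0, C4: 19>8).
Among the remaining strategies, none is strictly dominated by another pure strategy of the same player, so the elimination stops.
Surviving strategies — Alice: {B, C}; Bob: {C1, C2, C4}.

C1, C2, C4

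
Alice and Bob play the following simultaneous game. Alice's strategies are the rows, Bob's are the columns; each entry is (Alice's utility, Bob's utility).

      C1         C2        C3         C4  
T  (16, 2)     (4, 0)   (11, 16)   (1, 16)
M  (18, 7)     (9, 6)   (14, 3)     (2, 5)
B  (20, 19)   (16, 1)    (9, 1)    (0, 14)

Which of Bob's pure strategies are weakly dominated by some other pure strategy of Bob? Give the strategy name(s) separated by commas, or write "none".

C1 is not dominated — it holds its own against C2 at T (2>0); C3 at M (7>3); C4 at M (7>5).
C2: dominated, since C1 does at least as well everywhere (T: 2>0, M: 7>6, B: 19>1).
C3: dominated, since C4 does at least as well everywhere (T: 16=16, M: 5>3, B: 14>1).
C4: no other strategy beats it everywhere (C1 at T (16>2); C2 at T (16>0); C3 at M (5>3)).

C2, C3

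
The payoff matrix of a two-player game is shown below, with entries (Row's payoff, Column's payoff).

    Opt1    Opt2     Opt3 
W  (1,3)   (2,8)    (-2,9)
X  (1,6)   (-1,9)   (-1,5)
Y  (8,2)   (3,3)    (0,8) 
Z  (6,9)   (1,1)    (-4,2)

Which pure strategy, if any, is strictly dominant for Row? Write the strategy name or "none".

Y vs W: Opt1: 8>1, Opt2: 3>2, Opt3: 0>-2.
Y vs X: Opt1: 8>1, Opt2: 3>-1, Opt3: 0>-1.
Y vs Z: Opt1: 8>6, Opt2: 3>1, Opt3: 0>-4.
Y strictly beats every other strategy against every opponent action, so it is strictly dominant.

Y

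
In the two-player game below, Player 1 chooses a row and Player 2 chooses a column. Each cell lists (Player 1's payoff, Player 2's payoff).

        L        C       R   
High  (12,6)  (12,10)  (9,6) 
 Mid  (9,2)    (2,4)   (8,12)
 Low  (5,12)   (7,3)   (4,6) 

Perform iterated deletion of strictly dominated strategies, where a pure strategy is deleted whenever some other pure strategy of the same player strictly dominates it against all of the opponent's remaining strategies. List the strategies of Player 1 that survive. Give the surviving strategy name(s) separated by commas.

Row Mid is eliminated: High beats it against every remaining column (L: 12>9, C: 12>2, R: 9>8).
For Player 1, High strictly dominates Low on the remaining columns (L: 12>5, C: 12>7, R: 9>4); eliminate Low.
For Player 2, C strictly dominates L on the remaining rows (High: 10>6); eliminate L.
Player 2's strategy R is strictly dominated by C (High: 10>6) and is removed.
Among the remaining strategies, none is strictly dominated by another pure strategy of the same player, so the elimination stops.
Surviving strategies — Player 1: {High}; Player 2: {C}.

High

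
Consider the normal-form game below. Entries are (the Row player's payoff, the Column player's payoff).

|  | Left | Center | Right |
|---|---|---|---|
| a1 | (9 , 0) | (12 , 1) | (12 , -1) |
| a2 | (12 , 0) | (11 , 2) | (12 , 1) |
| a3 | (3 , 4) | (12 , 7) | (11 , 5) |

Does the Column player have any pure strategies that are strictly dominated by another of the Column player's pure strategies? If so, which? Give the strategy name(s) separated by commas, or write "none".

Center strictly dominates Left — a1: 1>0, a2: 2>0, a3: 7>4.
Center: no other strategy beats it everywhere (Left at a1 (1>0); Right at a1 (1>-1)).
Right: dominated, since Center does at least as well everywhere (a1: 1>-1, a2: 2>1, a3: 7>5).

Left, Right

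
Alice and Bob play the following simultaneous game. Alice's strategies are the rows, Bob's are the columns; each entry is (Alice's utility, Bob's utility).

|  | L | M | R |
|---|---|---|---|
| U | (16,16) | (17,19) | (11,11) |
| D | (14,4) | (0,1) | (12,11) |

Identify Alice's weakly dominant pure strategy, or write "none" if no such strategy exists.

U fails to dominate D at R (11<12).
D fails to dominate U at L (14<16).
No single strategy dominates all the others.

none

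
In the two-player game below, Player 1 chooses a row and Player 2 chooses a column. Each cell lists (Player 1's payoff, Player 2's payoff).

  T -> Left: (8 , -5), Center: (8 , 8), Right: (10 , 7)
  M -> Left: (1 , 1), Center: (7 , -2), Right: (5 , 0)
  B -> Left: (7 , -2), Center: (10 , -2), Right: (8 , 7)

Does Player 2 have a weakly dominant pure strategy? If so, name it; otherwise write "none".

Left fails to dominate Center at T (-5<8).
Center fails to dominate Left at M (-2<1).
Right fails to dominate Left at M (0<1).
No single strategy dominates all the others.

none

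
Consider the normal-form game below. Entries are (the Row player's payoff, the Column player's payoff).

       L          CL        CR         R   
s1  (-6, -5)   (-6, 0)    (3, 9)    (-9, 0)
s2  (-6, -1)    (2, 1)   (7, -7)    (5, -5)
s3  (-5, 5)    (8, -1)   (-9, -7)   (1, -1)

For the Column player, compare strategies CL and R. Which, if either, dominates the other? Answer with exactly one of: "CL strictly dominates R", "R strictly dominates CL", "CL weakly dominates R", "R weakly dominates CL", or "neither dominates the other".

CL's payoffs vs R's, by the Row player's action — s1: 0=0, s2: 1>-5, s3: -1=-1.
CL is at least as good everywhere and strictly better somewhere (tied only at s1, s3), so CL weakly but not strictly dominates R.

CL weakly dominates R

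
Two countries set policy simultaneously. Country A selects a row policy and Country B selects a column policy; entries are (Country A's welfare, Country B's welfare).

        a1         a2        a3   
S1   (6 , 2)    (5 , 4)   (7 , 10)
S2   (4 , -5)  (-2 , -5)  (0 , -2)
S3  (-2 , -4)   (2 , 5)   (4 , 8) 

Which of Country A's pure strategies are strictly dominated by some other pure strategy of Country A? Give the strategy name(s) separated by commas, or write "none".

S1 is not dominated — it holds its own against S2 at a1 (6>4); S3 at a1 (6>-2).
S2: dominated, since S1 does at least as well everywhere (a1: 6>4, a2: 5>-2, a3: 7>0).
S1 strictly dominates S3 — a1: 6>-2, a2: 5>2, a3: 7>4.

S2, S3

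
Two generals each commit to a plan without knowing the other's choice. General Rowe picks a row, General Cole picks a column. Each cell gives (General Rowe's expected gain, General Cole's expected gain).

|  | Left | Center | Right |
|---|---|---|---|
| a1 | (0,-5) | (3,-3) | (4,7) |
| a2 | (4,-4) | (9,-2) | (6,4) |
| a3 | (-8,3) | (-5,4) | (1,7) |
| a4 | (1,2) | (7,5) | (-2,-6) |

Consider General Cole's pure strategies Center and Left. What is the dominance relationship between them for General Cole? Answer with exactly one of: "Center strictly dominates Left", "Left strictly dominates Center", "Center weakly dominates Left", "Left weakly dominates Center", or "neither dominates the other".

Center strictly dominates Left

Center's payoffs vs Left's, by General Rowe's action — a1: -3>-5, a2: -2>-4, a3: 4>3, a4: 5>2.
Every comparison favours Center, so Center strictly dominates Left.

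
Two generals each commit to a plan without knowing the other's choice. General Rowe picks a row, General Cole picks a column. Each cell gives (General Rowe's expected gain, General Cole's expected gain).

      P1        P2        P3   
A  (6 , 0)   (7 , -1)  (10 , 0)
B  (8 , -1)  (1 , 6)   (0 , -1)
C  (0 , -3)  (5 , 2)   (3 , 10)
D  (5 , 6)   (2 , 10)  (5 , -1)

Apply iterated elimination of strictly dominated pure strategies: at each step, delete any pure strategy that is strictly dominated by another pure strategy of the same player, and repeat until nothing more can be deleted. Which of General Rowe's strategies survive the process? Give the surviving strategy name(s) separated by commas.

A, B

Row C is eliminated: A beats it against every remaining column (P1: 6>0, P2: 7>5, P3: 10>3).
Row D is eliminated: A beats it against every remaining column (P1: 6>5, P2: 7>2, P3: 10>5).
Among the remaining strategies, none is strictly dominated by another pure strategy of the same player, so the elimination stops.
Surviving strategies — General Rowe: {A, B}; General Cole: {P1, P2, P3}.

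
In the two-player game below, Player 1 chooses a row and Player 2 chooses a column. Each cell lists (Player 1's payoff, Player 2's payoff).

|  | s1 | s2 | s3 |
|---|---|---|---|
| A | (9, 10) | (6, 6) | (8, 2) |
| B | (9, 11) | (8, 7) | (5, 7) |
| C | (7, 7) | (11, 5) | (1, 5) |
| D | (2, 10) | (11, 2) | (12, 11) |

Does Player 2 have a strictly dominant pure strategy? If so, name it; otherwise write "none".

none

s1 fails to dominate s3 at D (10<11).
s2 fails to dominate s1 at A (6<10).
s3 fails to dominate s1 at A (2<10).
No single strategy dominates all the others.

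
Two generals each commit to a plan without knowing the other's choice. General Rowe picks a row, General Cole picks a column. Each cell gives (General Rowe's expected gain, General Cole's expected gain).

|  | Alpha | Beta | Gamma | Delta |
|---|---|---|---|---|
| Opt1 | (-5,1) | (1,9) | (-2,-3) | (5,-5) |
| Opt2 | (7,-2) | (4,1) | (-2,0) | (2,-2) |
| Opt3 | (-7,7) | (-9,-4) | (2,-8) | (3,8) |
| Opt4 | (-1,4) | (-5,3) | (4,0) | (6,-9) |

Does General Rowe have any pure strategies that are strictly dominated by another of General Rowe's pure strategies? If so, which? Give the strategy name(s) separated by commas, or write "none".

Opt1: no other strategy beats it everywhere (Opt2 at Gamma (-2=-2); Opt3 at Alpha (-5>-7); Opt4 at Beta (1>-5)).
Nothing dominates Opt2: Opt1 at Alpha (7>-5); Opt3 at Alpha (7>-7); Opt4 at Alpha (7>-1).
Opt3: dominated, since Opt4 does at least as well everywhere (Alpha: -1>-7, Beta: -5>-9, Gamma: 4>2, Delta: 6>3).
Opt4: no other strategy beats it everywhere (Opt1 at Alpha (-1>-5); Opt2 at Gamma (4>-2); Opt3 at Alpha (-1>-7)).

Opt3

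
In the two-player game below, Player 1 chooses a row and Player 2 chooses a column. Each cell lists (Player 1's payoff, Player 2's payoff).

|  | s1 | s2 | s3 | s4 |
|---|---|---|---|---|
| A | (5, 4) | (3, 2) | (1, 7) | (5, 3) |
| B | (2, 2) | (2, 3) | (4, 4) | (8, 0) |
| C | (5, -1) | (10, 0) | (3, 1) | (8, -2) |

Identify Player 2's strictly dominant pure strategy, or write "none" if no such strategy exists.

s3

s3 vs s1: A: 7>4, B: 4>2, C: 1>-1.
s3 vs s2: A: 7>2, B: 4>3, C: 1>0.
s3 vs s4: A: 7>3, B: 4>0, C: 1>-2.
s3 strictly beats every other strategy against every opponent action, so it is strictly dominant.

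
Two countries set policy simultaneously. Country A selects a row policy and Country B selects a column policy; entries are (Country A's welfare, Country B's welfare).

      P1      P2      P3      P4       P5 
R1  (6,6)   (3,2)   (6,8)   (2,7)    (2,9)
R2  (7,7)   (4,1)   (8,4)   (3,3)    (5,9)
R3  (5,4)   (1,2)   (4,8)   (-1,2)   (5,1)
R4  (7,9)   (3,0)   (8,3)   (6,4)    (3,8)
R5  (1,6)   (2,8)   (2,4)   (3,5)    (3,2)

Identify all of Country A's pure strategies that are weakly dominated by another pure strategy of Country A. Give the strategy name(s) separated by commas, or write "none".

R1, R3, R5

R1: dominated, since R2 does at least as well everywhere (P1: 7>6, P2: 4>3, P3: 8>6, P4: 3>2, P5: 5>2).
R2 is not dominated — it holds its own against R1 at P1 (7>6); R3 at P1 (7>5); R4 at P2 (4>3); R5 at P1 (7>1).
R2 weakly dominates R3 — P1: 7>5, P2: 4>1, P3: 8>4, P4: 3>-1, P5: 5=5.
R4 is not dominated — it holds its own against R1 at P1 (7>6); R2 at P4 (6>3); R3 at P1 (7>5); R5 at P1 (7>1).
R5 is weakly dominated by R2 (P1: 7>1, P2: 4>2, P3: 8>2, P4: 3=3, P5: 5>3).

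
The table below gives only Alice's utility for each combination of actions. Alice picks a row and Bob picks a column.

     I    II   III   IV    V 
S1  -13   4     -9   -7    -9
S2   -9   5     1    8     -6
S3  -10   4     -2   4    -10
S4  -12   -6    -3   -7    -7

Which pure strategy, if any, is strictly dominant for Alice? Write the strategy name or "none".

S2 vs S1: I: -9>-13, II: 5>4, III: 1>-9, IV: 8>-7, V: -6>-9.
S2 vs S3: I: -9>-10, II: 5>4, III: 1>-2, IV: 8>4, V: -6>-10.
S2 vs S4: I: -9>-12, II: 5>-6, III: 1>-3, IV: 8>-7, V: -6>-7.
S2 strictly beats every other strategy against every opponent action, so it is strictly dominant.

S2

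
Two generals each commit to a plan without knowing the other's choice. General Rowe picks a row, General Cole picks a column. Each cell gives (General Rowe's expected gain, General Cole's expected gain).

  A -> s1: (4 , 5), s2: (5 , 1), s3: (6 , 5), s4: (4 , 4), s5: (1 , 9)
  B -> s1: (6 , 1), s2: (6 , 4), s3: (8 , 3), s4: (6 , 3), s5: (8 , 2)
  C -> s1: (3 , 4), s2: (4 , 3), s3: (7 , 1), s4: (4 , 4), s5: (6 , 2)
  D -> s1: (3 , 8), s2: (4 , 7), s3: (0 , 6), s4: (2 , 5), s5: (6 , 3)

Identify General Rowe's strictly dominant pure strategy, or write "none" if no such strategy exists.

B

B vs A: s1: 6>4, s2: 6>5, s3: 8>6, s4: 6>4, s5: 8>1.
B vs C: s1: 6>3, s2: 6>4, s3: 8>7, s4: 6>4, s5: 8>6.
B vs D: s1: 6>3, s2: 6>4, s3: 8>0, s4: 6>2, s5: 8>6.
B strictly beats every other strategy against every opponent action, so it is strictly dominant.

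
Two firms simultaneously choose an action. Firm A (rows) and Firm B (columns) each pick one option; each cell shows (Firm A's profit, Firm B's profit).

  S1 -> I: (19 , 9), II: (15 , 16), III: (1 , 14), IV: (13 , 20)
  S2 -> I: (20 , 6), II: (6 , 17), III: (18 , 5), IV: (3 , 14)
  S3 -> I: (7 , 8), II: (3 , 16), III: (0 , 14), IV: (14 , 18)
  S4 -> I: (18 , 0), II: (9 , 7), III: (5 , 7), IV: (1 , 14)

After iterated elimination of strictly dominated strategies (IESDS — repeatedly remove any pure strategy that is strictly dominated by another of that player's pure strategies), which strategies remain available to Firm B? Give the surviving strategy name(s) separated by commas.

IV

Column I is eliminated: II beats it against every remaining row (S1: 16>9, S2: 17>6, S3: 16>8, S4: 7>0).
Firm B's strategy III is strictly dominated by IV (S1: 20>14, S2: 14>5, S3: 18>14, S4: 14>7) and is removed.
For Firm A, S1 strictly dominates S2 on the remaining columns (II: 15>6, IV: 13>3); eliminate S2.
Firm A's strategy S4 is strictly dominated by S1 (II: 15>9, IV: 13>1) and is removed.
For Firm B, IV strictly dominates II on the remaining rows (S1: 20>16, S3: 18>16); eliminate II.
For Firm A, S3 strictly dominates S1 on the remaining columns (IV: 14>13); eliminate S1.
Among the remaining strategies, none is strictly dominated by another pure strategy of the same player, so the elimination stops.
Surviving strategies — Firm A: {S3}; Firm B: {IV}.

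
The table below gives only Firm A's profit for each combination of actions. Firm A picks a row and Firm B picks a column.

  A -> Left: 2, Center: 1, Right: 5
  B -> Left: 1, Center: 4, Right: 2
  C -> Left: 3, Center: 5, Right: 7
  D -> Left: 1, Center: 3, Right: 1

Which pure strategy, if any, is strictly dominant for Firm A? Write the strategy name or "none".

C vs A: Left: 3>2, Center: 5>1, Right: 7>5.
C vs B: Left: 3>1, Center: 5>4, Right: 7>2.
C vs D: Left: 3>1, Center: 5>3, Right: 7>1.
C strictly beats every other strategy against every opponent action, so it is strictly dominant.

C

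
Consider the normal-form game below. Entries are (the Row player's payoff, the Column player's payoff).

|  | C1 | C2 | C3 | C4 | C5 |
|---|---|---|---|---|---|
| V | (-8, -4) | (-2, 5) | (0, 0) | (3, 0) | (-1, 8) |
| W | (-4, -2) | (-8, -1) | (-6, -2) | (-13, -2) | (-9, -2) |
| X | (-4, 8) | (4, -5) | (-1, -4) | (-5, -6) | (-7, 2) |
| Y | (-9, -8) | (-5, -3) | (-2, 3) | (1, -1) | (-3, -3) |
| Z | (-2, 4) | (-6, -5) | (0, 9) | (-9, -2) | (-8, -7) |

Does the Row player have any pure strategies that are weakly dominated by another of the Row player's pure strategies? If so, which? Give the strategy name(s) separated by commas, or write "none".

Nothing dominates V: W at C2 (-2>-8); X at C3 (0>-1); Y at C1 (-8>-9); Z at C2 (-2>-6).
W: dominated, since X does at least as well everywhere (C1: -4=-4, C2: 4>-8, C3: -1>-6, C4: -5>-13, C5: -7>-9).
X: no other strategy beats it everywhere (V at C1 (-4>-8); W at C2 (4>-8); Y at C1 (-4>-9); Z at C2 (4>-6)).
V weakly dominates Y — C1: -8>-9, C2: -2>-5, C3: 0>-2, C4: 3>1, C5: -1>-3.
Nothing dominates Z: V at C1 (-2>-8); W at C1 (-2>-4); X at C1 (-2>-4); Y at C1 (-2>-9).

W, Y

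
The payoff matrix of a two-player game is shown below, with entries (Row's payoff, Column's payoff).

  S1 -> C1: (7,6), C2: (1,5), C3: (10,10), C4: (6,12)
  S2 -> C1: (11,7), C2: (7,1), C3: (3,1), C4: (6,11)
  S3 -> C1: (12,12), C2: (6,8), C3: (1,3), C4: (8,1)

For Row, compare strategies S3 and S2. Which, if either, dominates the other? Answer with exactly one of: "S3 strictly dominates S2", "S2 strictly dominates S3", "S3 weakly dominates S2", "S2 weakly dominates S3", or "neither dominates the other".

S3's payoffs vs S2's, by Column's action — C1: 12>11, C2: 6<7, C3: 1<3, C4: 8>6.
S3 does better at C1, C4 but worse at C2, C3; neither strategy dominates the other.

neither dominates the other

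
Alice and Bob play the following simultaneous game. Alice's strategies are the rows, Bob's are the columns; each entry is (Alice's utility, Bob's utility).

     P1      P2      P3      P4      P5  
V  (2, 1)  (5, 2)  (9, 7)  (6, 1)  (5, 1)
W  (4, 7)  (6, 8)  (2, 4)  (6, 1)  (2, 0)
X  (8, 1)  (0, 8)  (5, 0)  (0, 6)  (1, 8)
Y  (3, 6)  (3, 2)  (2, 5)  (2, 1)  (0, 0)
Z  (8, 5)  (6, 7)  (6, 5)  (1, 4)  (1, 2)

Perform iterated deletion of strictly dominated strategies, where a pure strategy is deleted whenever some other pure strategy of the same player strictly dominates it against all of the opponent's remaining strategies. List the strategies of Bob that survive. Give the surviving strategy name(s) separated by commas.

P2, P3

Bob's strategy P4 is strictly dominated by P2 (V: 2>1, W: 8>1, X: 8>6, Y: 2>1, Z: 7>4) and is removed.
Alice's strategy Y is strictly dominated by Z (P1: 8>3, P2: 6>3, P3: 6>2, P5: 1>0) and is removed.
Bob's strategy P1 is strictly dominated by P2 (V: 2>1, W: 8>7, X: 8>1, Z: 7>5) and is removed.
Row X is eliminated: V beats it against every remaining column (P2: 5>0, P3: 9>5, P5: 5>1).
For Bob, P2 strictly dominates P5 on the remaining rows (V: 2>1, W: 8>0, Z: 7>2); eliminate P5.
Among the remaining strategies, none is strictly dominated by another pure strategy of the same player, so the elimination stops.
Surviving strategies — Alice: {V, W, Z}; Bob: {P2, P3}.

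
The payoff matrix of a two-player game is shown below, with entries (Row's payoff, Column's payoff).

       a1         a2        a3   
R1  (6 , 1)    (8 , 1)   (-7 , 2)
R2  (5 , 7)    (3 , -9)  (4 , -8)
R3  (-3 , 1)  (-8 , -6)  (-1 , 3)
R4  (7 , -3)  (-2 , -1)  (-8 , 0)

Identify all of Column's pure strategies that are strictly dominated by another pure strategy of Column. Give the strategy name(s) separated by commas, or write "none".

a2

a1: no other strategy beats it everywhere (a2 at R1 (1=1); a3 at R2 (7>-8)).
a2 is strictly dominated by a3 (R1: 2>1, R2: -8>-9, R3: 3>-6, R4: 0>-1).
a3 is not dominated — it holds its own against a1 at R1 (2>1); a2 at R1 (2>1).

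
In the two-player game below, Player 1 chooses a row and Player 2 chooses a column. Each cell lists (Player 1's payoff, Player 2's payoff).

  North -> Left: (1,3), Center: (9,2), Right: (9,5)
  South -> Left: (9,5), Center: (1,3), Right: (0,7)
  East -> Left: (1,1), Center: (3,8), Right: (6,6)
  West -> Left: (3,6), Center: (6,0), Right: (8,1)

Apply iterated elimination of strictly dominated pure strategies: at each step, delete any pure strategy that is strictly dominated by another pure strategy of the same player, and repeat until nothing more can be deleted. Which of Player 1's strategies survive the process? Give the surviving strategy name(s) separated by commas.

Player 1's strategy East is strictly dominated by West (Left: 3>1, Center: 6>3, Right: 8>6) and is removed.
For Player 2, Left strictly dominates Center on the remaining rows (North: 3>2, South: 5>3, West: 6>0); eliminate Center.
Among the remaining strategies, none is strictly dominated by another pure strategy of the same player, so the elimination stops.
Surviving strategies — Player 1: {North, South, West}; Player 2: {Left, Right}.

North, South, West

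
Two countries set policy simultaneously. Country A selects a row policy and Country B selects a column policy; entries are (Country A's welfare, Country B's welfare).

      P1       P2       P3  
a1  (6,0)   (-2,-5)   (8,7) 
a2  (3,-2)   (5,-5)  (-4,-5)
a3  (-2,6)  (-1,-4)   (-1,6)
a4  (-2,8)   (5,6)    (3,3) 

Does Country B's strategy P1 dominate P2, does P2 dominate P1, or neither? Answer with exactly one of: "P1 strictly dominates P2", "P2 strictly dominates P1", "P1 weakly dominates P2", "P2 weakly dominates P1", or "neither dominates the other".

P1 strictly dominates P2

P1's payoffs vs P2's, by Country A's action — a1: 0>-5, a2: -2>-5, a3: 6>-4, a4: 8>6.
P1 gives a strictly higher payoff against every action of Country A, so P1 strictly dominates P2.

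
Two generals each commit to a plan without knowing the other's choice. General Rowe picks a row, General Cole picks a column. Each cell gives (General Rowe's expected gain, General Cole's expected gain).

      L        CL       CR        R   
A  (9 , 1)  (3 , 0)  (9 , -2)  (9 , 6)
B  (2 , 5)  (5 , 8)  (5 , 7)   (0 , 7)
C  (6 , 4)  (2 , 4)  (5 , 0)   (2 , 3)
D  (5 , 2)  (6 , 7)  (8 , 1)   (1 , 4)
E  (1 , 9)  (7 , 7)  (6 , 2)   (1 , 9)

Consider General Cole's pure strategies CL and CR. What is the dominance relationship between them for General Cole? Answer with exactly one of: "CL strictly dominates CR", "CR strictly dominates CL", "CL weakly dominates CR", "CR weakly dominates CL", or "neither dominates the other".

Compare CL to CR across each opponent action: A: 0>-2, B: 8>7, C: 4>0, D: 7>1, E: 7>2.
Every comparison favours CL, so CL strictly dominates CR.

CL strictly dominates CR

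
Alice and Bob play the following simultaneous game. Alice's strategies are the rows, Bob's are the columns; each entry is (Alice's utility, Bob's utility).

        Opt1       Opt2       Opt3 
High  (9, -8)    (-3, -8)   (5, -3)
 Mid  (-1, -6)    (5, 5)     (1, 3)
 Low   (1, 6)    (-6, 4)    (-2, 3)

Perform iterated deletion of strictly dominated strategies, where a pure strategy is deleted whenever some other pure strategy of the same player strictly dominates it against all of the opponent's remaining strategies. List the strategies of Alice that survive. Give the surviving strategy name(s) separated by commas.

Alice's strategy Low is strictly dominated by High (Opt1: 9>1, Opt2: -3>-6, Opt3: 5>-2) and is removed.
For Bob, Opt3 strictly dominates Opt1 on the remaining rows (High: -3>-8, Mid: 3>-6); eliminate Opt1.
Among the remaining strategies, none is strictly dominated by another pure strategy of the same player, so the elimination stops.
Surviving strategies — Alice: {High, Mid}; Bob: {Opt2, Opt3}.

High, Mid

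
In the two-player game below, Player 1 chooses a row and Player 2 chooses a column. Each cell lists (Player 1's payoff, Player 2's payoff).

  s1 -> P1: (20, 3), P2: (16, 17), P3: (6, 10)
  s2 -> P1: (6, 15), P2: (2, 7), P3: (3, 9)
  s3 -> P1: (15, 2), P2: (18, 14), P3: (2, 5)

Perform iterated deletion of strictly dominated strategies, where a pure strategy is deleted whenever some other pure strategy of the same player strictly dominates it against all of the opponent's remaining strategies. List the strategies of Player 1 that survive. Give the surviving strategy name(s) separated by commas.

For Player 1, s1 strictly dominates s2 on the remaining columns (P1: 20>6, P2: 16>2, P3: 6>3); eliminate s2.
Player 2's strategy P1 is strictly dominated by P2 (s1: 17>3, s3: 14>2) and is removed.
Player 2's strategy P3 is strictly dominated by P2 (s1: 17>10, s3: 14>5) and is removed.
Row s1 is eliminated: s3 beats it against every remaining column (P2: 18>16).
Among the remaining strategies, none is strictly dominated by another pure strategy of the same player, so the elimination stops.
Surviving strategies — Player 1: {s3}; Player 2: {P2}.

s3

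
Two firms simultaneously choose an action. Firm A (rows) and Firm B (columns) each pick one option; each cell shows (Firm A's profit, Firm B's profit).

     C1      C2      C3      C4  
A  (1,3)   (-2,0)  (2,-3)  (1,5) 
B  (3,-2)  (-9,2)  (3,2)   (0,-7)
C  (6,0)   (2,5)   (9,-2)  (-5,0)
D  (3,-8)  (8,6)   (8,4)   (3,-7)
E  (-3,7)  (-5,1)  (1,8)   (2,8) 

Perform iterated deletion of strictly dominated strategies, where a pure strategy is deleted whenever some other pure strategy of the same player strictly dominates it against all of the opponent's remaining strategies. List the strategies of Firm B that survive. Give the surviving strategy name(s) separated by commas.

C2

Firm A's strategy A is strictly dominated by D (C1: 3>1, C2: 8>-2, C3: 8>2, C4: 3>1) and is removed.
For Firm A, D strictly dominates E on the remaining columns (C1: 3>-3, C2: 8>-5, C3: 8>1, C4: 3>2); eliminate E.
Column C1 is eliminated: C2 beats it against every remaining row (B: 2>-2, C: 5>0, D: 6>-8).
For Firm A, D strictly dominates B on the remaining columns (C2: 8>-9, C3: 8>3, C4: 3>0); eliminate B.
Column C3 is eliminated: C2 beats it against every remaining row (C: 5>-2, D: 6>4).
Row C is eliminated: D beats it against every remaining column (C2: 8>2, C4: 3>-5).
Firm B's strategy C4 is strictly dominated by C2 (D: 6>-7) and is removed.
Among the remaining strategies, none is strictly dominated by another pure strategy of the same player, so the elimination stops.
Surviving strategies — Firm A: {D}; Firm B: {C2}.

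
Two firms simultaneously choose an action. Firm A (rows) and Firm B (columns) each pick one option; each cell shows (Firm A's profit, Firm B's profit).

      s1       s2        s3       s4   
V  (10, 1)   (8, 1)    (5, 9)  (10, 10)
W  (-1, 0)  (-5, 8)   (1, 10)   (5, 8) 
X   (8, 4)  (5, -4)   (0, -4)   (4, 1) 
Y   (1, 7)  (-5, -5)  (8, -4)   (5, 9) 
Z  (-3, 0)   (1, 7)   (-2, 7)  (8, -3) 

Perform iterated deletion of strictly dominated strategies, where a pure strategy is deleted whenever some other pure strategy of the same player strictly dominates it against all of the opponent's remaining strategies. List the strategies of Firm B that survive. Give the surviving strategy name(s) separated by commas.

Row W is eliminated: V beats it against every remaining column (s1: 10>-1, s2: 8>-5, s3: 5>1, s4: 10>5).
Row X is eliminated: V beats it against every remaining column (s1: 10>8, s2: 8>5, s3: 5>0, s4: 10>4).
Row Z is eliminated: V beats it against every remaining column (s1: 10>-3, s2: 8>1, s3: 5>-2, s4: 10>8).
For Firm B, s4 strictly dominates s1 on the remaining rows (V: 10>1, Y: 9>7); eliminate s1.
Column s2 is eliminated: s3 beats it against every remaining row (V: 9>1, Y: -4>-5).
Column s3 is eliminated: s4 beats it against every remaining row (V: 10>9, Y: 9>-4).
Firm A's strategy Y is strictly dominated by V (s4: 10>5) and is removed.
Among the remaining strategies, none is strictly dominated by another pure strategy of the same player, so the elimination stops.
Surviving strategies — Firm A: {V}; Firm B: {s4}.

s4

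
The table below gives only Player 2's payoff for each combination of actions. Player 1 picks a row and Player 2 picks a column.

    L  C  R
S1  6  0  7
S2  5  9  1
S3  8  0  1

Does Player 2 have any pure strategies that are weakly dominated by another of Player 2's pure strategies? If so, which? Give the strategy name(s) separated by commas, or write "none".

none

Nothing dominates L: C at S1 (6>0); R at S2 (5>1).
C: no other strategy beats it everywhere (L at S2 (9>5); R at S2 (9>1)).
R: no other strategy beats it everywhere (L at S1 (7>6); C at S1 (7>0)).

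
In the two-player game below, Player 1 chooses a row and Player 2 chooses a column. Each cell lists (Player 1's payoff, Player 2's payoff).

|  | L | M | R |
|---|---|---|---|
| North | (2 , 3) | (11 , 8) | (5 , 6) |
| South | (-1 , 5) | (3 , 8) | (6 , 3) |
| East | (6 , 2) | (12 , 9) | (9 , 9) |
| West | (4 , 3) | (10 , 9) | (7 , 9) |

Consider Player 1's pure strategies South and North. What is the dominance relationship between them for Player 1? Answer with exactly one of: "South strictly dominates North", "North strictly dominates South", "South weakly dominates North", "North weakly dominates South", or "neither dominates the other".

neither dominates the other

South's payoffs vs North's, by Player 2's action — L: -1<2, M: 3<11, R: 6>5.
South does better at R but worse at L, M; neither strategy dominates the other.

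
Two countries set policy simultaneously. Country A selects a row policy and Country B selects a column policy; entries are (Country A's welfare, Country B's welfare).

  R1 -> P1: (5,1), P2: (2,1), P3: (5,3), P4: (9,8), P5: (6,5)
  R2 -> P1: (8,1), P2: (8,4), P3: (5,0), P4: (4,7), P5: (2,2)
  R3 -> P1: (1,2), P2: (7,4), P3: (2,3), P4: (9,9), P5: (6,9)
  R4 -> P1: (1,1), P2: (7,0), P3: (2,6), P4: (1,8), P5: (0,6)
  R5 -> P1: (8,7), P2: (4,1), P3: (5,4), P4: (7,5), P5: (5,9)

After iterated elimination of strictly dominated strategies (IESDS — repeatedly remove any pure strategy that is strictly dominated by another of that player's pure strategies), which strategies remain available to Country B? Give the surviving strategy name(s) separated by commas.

P4, P5

Country A's strategy R4 is strictly dominated by R2 (P1: 8>1, P2: 8>7, P3: 5>2, P4: 4>1, P5: 2>0) and is removed.
Country B's strategy P1 is strictly dominated by P5 (R1: 5>1, R2: 2>1, R3: 9>2, R5: 9>7) and is removed.
Column P2 is eliminated: P4 beats it against every remaining row (R1: 8>1, R2: 7>4, R3: 9>4, R5: 5>1).
Country B's strategy P3 is strictly dominated by P4 (R1: 8>3, R2: 7>0, R3: 9>3, R5: 5>4) and is removed.
Country A's strategy R2 is strictly dominated by R1 (P4: 9>4, P5: 6>2) and is removed.
Country A's strategy R5 is strictly dominated by R1 (P4: 9>7, P5: 6>5) and is removed.
Among the remaining strategies, none is strictly dominated by another pure strategy of the same player, so the elimination stops.
Surviving strategies — Country A: {R1, R3}; Country B: {P4, P5}.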